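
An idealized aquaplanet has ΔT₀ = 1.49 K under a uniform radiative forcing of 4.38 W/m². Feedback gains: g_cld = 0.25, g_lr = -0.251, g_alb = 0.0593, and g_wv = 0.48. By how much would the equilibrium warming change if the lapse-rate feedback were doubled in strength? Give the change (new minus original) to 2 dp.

Original: g = 0.5383, ΔT = 1.49/(1−0.5383) = 3.2272 K.
With doubled lapse-rate: g' = 0.2873, ΔT' = 1.49/(1−0.2873) = 2.0906 K.
Change = 2.0906 − 3.2272 = -1.14 K.

-1.14 K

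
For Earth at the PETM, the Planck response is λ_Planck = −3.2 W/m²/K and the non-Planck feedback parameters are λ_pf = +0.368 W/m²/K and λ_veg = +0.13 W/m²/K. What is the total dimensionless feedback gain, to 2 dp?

0.16

Convert to gains: g_pf = 0.368/3.2 = 0.115; g_veg = 0.13/3.2 = 0.04063.
Total gain g = 0.15563.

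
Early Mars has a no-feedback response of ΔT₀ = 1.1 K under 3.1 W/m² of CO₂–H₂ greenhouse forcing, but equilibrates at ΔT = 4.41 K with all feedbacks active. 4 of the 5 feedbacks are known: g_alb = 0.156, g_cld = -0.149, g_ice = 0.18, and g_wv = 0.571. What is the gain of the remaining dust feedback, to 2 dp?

Amplification A = ΔT/ΔT₀ = 4.41/1.1 = 4.009.
Total gain g = 1 − 1/A = 1 − 1/4.009 = 0.7506.
Known gains sum to 0.156 − 0.149 + 0.18 + 0.571 = 0.758.
g_dust = 0.7506 − 0.758 = -0.01.

-0.01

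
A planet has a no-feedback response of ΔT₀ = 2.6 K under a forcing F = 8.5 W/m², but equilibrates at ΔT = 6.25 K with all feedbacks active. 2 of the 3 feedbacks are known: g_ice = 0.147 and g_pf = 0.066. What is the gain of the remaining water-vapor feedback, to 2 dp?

Amplification A = ΔT/ΔT₀ = 6.25/2.6 = 2.404.
Total gain g = 1 − 1/A = 1 − 1/2.404 = 0.584.
Known gains sum to 0.147 + 0.066 = 0.213.
g_wv = 0.584 − 0.213 = 0.37.

0.37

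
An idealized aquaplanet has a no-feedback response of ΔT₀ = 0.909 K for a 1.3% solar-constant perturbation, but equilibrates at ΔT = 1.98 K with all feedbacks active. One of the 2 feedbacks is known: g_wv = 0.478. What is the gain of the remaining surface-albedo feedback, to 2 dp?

Amplification A = ΔT/ΔT₀ = 1.98/0.909 = 2.178.
Total gain g = 1 − 1/A = 1 − 1/2.178 = 0.5409.
The known gain is 0.478.
g_alb = 0.5409 − 0.478 = 0.06.

0.06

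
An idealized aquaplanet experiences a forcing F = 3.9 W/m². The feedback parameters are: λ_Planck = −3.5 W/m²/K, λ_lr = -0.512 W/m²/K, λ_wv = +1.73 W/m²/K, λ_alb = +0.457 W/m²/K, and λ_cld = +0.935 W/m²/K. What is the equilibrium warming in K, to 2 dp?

Net feedback parameter λ = (−3.5) + (-0.512) + (+1.73) + (+0.457) + (+0.935) = -0.89 W/m²/K.
ΔT = −F/λ = −3.9/(-0.89) = 4.38 K.

4.38 K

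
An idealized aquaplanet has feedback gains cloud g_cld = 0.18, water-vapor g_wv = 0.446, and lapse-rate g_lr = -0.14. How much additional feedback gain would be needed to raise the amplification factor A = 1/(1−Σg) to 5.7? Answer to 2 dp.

Current total gain = 0.486.
Target gain for A = 5.7: g* = 1 − 1/5.7 = 0.8246.
Additional gain needed = 0.8246 − 0.486 = 0.34.

0.34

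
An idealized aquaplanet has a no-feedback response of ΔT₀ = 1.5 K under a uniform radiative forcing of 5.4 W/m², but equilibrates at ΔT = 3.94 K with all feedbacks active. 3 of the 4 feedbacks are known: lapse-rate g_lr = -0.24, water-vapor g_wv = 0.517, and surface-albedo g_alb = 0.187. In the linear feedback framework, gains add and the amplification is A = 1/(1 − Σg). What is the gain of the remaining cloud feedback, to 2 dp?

Amplification A = ΔT/ΔT₀ = 3.94/1.5 = 2.627.
Total gain g = 1 − 1/A = 1 − 1/2.627 = 0.6193.
Known gains sum to -0.24 + 0.517 + 0.187 = 0.464.
g_cld = 0.6193 − 0.464 = 0.16.

0.16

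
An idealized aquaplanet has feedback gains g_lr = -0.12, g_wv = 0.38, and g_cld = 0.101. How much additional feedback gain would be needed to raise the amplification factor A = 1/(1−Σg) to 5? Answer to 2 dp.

0.44

Current total gain = 0.361.
Target gain for A = 5: g* = 1 − 1/5 = 0.8.
Additional gain needed = 0.8 − 0.361 = 0.44.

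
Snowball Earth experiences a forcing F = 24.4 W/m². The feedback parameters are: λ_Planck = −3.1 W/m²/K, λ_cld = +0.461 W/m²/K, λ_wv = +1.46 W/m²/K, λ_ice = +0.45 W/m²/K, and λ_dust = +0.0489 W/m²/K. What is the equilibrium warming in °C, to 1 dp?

35.9 °C

Net feedback parameter λ = (−3.1) + (+0.461) + (+1.46) + (+0.45) + (+0.0489) = -0.6801 W/m²/K.
ΔT = −F/λ = −24.4/(-0.6801) = 35.9 °C.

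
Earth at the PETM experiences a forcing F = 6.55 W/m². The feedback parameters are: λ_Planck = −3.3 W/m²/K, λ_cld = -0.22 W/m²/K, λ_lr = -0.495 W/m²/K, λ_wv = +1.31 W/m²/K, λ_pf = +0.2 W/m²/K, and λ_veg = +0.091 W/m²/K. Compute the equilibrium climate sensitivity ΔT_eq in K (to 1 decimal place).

2.7 K

Net feedback parameter λ = (−3.3) + (-0.22) + (-0.495) + (+1.31) + (+0.2) + (+0.091) = -2.414 W/m²/K.
ΔT = −F/λ = −6.55/(-2.414) = 2.7 K.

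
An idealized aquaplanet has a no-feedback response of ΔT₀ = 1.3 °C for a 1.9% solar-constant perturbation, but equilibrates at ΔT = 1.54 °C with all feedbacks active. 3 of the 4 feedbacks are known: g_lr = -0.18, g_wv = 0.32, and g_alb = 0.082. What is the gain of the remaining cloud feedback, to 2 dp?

Amplification A = ΔT/ΔT₀ = 1.54/1.3 = 1.185.
Total gain g = 1 − 1/A = 1 − 1/1.185 = 0.1561.
Known gains sum to -0.18 + 0.32 + 0.082 = 0.222.
g_cld = 0.1561 − 0.222 = -0.07.

-0.07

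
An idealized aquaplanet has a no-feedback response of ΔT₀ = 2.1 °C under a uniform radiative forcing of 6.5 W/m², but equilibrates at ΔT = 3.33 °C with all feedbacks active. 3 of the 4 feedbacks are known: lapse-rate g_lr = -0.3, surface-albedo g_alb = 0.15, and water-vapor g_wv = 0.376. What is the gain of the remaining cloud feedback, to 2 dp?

Amplification A = ΔT/ΔT₀ = 3.33/2.1 = 1.586.
Total gain g = 1 − 1/A = 1 − 1/1.586 = 0.3695.
Known gains sum to -0.3 + 0.15 + 0.376 = 0.226.
g_cld = 0.3695 − 0.226 = 0.14.

0.14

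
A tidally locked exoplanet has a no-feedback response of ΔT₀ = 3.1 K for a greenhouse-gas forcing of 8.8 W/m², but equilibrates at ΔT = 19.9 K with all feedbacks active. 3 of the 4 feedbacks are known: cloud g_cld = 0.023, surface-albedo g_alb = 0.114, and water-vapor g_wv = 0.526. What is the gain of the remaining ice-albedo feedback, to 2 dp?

Amplification A = ΔT/ΔT₀ = 19.9/3.1 = 6.419.
Total gain g = 1 − 1/A = 1 − 1/6.419 = 0.8442.
Known gains sum to 0.023 + 0.114 + 0.526 = 0.663.
g_ice = 0.8442 − 0.663 = 0.18.

0.18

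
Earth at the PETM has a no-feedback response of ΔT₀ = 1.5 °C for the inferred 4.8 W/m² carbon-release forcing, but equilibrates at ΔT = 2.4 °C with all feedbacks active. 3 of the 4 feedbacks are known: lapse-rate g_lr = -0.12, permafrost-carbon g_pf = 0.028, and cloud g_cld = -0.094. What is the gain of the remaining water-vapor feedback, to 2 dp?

0.56

Amplification A = ΔT/ΔT₀ = 2.4/1.5 = 1.6.
Total gain g = 1 − 1/A = 1 − 1/1.6 = 0.375.
Known gains sum to -0.12 + 0.028 − 0.094 = -0.186.
g_wv = 0.375 + 0.186 = 0.56.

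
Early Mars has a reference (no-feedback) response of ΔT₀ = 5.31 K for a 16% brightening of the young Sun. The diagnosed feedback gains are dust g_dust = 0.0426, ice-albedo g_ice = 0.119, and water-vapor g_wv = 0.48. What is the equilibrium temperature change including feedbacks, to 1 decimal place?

14.8 K

Total gain g = 0.0426 + 0.119 + 0.48 = 0.6416.
Amplification A = 1/(1 − 0.6416) = 2.79.
ΔT = 5.31 × 2.79 = 14.8 K.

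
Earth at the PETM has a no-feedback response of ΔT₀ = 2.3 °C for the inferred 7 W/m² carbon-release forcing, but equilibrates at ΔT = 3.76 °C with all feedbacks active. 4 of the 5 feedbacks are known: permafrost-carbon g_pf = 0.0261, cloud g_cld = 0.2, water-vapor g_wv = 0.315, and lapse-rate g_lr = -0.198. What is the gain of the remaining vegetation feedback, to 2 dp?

Amplification A = ΔT/ΔT₀ = 3.76/2.3 = 1.635.
Total gain g = 1 − 1/A = 1 − 1/1.635 = 0.3884.
Known gains sum to 0.0261 + 0.2 + 0.315 − 0.198 = 0.3431.
g_veg = 0.3884 − 0.3431 = 0.05.

0.05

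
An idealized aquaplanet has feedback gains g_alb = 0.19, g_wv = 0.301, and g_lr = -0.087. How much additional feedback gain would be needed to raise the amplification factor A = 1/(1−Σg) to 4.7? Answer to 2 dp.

Current total gain = 0.404.
Target gain for A = 4.7: g* = 1 − 1/4.7 = 0.7872.
Additional gain needed = 0.7872 − 0.404 = 0.38.

0.38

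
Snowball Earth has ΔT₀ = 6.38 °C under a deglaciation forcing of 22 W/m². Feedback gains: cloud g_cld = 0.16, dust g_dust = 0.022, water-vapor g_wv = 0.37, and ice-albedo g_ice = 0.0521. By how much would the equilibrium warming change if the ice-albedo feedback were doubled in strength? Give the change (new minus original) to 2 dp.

Original: g = 0.6041, ΔT = 6.38/(1−0.6041) = 16.1152 °C.
With doubled ice-albedo: g' = 0.6562, ΔT' = 6.38/(1−0.6562) = 18.5573 °C.
Change = 18.5573 − 16.1152 = 2.44 °C.

2.44 °C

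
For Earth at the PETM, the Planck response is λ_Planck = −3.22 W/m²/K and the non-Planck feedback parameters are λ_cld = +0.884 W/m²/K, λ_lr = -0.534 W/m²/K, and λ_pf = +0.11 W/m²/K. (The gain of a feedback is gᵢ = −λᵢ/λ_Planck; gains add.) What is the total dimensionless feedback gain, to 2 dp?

Convert to gains: g_cld = 0.884/3.22 = 0.2745; g_lr = -0.534/3.22 = -0.1658; g_pf = 0.11/3.22 = 0.03416.
Total gain g = 0.14286.

0.14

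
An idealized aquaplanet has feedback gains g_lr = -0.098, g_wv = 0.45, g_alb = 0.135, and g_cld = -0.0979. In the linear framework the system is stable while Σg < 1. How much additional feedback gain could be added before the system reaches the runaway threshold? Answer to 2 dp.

Current total gain = -0.098 + 0.45 + 0.135 − 0.0979 = 0.3891.
Margin to runaway = 1 − 0.3891 = 0.61.

0.61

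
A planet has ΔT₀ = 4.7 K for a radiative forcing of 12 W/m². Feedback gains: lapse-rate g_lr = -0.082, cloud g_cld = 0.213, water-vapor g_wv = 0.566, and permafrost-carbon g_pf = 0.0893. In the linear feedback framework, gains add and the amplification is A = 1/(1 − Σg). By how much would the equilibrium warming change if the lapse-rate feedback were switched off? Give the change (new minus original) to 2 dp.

13.69 K

Original: g = 0.7863, ΔT = 4.7/(1−0.7863) = 21.9934 K.
Without lapse-rate: g' = 0.8683, ΔT' = 4.7/(1−0.8683) = 35.6872 K.
Change = 35.6872 − 21.9934 = 13.69 K.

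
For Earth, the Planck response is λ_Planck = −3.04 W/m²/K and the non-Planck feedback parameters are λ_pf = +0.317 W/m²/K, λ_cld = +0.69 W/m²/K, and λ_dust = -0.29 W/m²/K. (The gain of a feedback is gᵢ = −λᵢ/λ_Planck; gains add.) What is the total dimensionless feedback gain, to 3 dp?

0.236

Convert to gains: g_pf = 0.317/3.04 = 0.1043; g_cld = 0.69/3.04 = 0.227; g_dust = -0.29/3.04 = -0.09539.
Total gain g = 0.23591.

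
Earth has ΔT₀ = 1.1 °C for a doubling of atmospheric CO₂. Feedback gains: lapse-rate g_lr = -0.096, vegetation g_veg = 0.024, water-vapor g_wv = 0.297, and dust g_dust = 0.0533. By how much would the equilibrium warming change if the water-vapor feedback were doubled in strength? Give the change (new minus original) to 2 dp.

1.07 °C

Original: g = 0.2783, ΔT = 1.1/(1−0.2783) = 1.5242 °C.
With doubled water-vapor: g' = 0.5753, ΔT' = 1.1/(1−0.5753) = 2.5901 °C.
Change = 2.5901 − 1.5242 = 1.07 °C.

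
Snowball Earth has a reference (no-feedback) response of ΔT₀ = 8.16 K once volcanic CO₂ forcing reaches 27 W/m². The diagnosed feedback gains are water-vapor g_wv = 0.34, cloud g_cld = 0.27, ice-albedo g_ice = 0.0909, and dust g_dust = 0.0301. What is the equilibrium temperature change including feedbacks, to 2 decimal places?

30.33 K

Total gain g = 0.34 + 0.27 + 0.0909 + 0.0301 = 0.731.
Amplification A = 1/(1 − 0.731) = 3.717.
ΔT = 8.16 × 3.717 = 30.33 K.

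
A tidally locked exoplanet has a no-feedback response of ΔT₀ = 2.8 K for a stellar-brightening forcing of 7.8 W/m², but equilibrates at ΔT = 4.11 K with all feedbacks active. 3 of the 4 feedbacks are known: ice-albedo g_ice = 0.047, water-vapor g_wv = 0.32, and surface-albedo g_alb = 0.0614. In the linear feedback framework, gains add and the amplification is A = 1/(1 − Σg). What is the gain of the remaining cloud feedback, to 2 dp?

-0.11

Amplification A = ΔT/ΔT₀ = 4.11/2.8 = 1.468.
Total gain g = 1 − 1/A = 1 − 1/1.468 = 0.3188.
Known gains sum to 0.047 + 0.32 + 0.0614 = 0.4284.
g_cld = 0.3188 − 0.4284 = -0.11.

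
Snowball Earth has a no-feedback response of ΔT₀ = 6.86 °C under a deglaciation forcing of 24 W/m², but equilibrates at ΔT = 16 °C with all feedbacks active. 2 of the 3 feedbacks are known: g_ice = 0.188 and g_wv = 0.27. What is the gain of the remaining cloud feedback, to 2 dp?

Amplification A = ΔT/ΔT₀ = 16/6.86 = 2.332.
Total gain g = 1 − 1/A = 1 − 1/2.332 = 0.5712.
Known gains sum to 0.188 + 0.27 = 0.458.
g_cld = 0.5712 − 0.458 = 0.11.

0.11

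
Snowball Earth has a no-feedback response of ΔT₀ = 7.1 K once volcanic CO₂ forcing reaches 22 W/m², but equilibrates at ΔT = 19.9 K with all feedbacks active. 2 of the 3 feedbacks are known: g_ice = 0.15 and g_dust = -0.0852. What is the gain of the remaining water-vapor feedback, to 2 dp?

0.58

Amplification A = ΔT/ΔT₀ = 19.9/7.1 = 2.803.
Total gain g = 1 − 1/A = 1 − 1/2.803 = 0.6432.
Known gains sum to 0.15 − 0.0852 = 0.0648.
g_wv = 0.6432 − 0.0648 = 0.58.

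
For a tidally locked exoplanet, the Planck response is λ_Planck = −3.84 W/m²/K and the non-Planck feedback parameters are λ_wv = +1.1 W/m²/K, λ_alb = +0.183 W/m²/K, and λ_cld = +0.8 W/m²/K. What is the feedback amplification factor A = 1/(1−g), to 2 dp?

Convert to gains: g_wv = 1.1/3.84 = 0.2865; g_alb = 0.183/3.84 = 0.04766; g_cld = 0.8/3.84 = 0.2083.
Total gain g = 0.54246.
A = 1/(1 − 0.54246) = 2.19.

2.19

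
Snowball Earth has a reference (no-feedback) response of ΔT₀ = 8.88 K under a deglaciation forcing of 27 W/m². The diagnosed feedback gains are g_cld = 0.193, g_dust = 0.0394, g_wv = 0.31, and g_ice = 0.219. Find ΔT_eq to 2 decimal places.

37.22 K

Total gain g = 0.193 + 0.0394 + 0.31 + 0.219 = 0.7614.
Amplification A = 1/(1 − 0.7614) = 4.191.
ΔT = 8.88 × 4.191 = 37.22 K.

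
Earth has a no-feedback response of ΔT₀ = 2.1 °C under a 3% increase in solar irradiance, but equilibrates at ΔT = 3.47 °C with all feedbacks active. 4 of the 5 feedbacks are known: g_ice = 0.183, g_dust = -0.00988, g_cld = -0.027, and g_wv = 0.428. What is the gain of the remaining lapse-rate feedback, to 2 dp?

Amplification A = ΔT/ΔT₀ = 3.47/2.1 = 1.652.
Total gain g = 1 − 1/A = 1 − 1/1.652 = 0.3947.
Known gains sum to 0.183 − 0.00988 − 0.027 + 0.428 = 0.57412.
g_lr = 0.3947 − 0.57412 = -0.18.

-0.18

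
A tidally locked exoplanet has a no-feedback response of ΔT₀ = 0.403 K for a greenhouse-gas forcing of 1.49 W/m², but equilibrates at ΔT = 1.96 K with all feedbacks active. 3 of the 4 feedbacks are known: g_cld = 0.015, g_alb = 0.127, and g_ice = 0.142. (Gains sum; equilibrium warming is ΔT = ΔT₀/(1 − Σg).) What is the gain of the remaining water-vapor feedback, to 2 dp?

Amplification A = ΔT/ΔT₀ = 1.96/0.403 = 4.864.
Total gain g = 1 − 1/A = 1 − 1/4.864 = 0.7944.
Known gains sum to 0.015 + 0.127 + 0.142 = 0.284.
g_wv = 0.7944 − 0.284 = 0.51.

0.51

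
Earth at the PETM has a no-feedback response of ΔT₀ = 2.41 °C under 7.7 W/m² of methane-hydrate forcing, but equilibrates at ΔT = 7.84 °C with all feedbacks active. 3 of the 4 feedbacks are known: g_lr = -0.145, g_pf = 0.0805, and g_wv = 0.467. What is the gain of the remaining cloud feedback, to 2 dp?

Amplification A = ΔT/ΔT₀ = 7.84/2.41 = 3.253.
Total gain g = 1 − 1/A = 1 − 1/3.253 = 0.6926.
Known gains sum to -0.145 + 0.0805 + 0.467 = 0.4025.
g_cld = 0.6926 − 0.4025 = 0.29.

0.29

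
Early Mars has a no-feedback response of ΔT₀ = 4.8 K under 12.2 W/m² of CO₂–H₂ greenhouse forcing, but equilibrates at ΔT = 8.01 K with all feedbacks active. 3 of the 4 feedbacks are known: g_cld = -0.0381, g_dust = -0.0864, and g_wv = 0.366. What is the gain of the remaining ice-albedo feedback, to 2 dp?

0.16

Amplification A = ΔT/ΔT₀ = 8.01/4.8 = 1.669.
Total gain g = 1 − 1/A = 1 − 1/1.669 = 0.4008.
Known gains sum to -0.0381 − 0.0864 + 0.366 = 0.2415.
g_ice = 0.4008 − 0.2415 = 0.16.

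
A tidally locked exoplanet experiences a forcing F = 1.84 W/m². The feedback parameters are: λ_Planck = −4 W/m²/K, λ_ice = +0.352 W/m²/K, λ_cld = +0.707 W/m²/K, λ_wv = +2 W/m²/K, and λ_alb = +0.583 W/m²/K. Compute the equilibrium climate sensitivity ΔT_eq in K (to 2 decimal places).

5.14 K

Net feedback parameter λ = (−4) + (+0.352) + (+0.707) + (+2) + (+0.583) = -0.358 W/m²/K.
ΔT = −F/λ = −1.84/(-0.358) = 5.14 K.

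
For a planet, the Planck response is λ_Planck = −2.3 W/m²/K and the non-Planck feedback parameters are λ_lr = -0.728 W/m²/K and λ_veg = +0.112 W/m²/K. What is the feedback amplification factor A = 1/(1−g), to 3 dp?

0.789

Convert to gains: g_lr = -0.728/2.3 = -0.3165; g_veg = 0.112/2.3 = 0.0487.
Total gain g = -0.2678.
A = 1/(1 + 0.2678) = 0.789.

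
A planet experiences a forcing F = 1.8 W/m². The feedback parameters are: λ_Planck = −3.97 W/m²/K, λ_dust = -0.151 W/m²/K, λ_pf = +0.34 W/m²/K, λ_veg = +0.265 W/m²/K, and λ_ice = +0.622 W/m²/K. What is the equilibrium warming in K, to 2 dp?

0.62 K

Net feedback parameter λ = (−3.97) + (-0.151) + (+0.34) + (+0.265) + (+0.622) = -2.894 W/m²/K.
ΔT = −F/λ = −1.8/(-2.894) = 0.62 K.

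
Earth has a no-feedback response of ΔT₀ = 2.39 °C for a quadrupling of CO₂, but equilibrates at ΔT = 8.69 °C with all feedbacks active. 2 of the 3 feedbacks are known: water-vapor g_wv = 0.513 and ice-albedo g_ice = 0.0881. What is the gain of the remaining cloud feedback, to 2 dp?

Amplification A = ΔT/ΔT₀ = 8.69/2.39 = 3.636.
Total gain g = 1 − 1/A = 1 − 1/3.636 = 0.725.
Known gains sum to 0.513 + 0.0881 = 0.6011.
g_cld = 0.725 − 0.6011 = 0.12.

0.12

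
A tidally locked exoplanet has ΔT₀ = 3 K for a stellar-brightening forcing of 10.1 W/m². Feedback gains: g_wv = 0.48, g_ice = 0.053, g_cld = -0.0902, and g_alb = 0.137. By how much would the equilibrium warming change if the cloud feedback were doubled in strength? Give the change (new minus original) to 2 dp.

-1.26 K

Original: g = 0.5798, ΔT = 3/(1−0.5798) = 7.1395 K.
With doubled cloud: g' = 0.4896, ΔT' = 3/(1−0.4896) = 5.8777 K.
Change = 5.8777 − 7.1395 = -1.26 K.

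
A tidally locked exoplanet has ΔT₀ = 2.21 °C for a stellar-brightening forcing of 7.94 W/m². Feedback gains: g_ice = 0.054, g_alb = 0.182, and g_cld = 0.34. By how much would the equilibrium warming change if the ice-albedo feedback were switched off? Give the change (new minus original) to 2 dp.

Original: g = 0.576, ΔT = 2.21/(1−0.576) = 5.2123 °C.
Without ice-albedo: g' = 0.522, ΔT' = 2.21/(1−0.522) = 4.6234 °C.
Change = 4.6234 − 5.2123 = -0.59 °C.

-0.59 °C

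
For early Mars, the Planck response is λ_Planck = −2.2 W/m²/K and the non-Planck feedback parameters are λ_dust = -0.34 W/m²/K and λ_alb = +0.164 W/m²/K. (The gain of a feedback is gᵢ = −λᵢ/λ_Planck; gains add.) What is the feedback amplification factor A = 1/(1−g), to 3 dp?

Convert to gains: g_dust = -0.34/2.2 = -0.1545; g_alb = 0.164/2.2 = 0.07455.
Total gain g = -0.07995.
A = 1/(1 + 0.07995) = 0.926.

0.926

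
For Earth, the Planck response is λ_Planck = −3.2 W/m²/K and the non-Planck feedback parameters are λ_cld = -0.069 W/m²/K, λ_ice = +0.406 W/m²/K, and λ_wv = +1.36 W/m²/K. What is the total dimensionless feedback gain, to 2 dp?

Convert to gains: g_cld = -0.069/3.2 = -0.02156; g_ice = 0.406/3.2 = 0.1269; g_wv = 1.36/3.2 = 0.425.
Total gain g = 0.53034.

0.53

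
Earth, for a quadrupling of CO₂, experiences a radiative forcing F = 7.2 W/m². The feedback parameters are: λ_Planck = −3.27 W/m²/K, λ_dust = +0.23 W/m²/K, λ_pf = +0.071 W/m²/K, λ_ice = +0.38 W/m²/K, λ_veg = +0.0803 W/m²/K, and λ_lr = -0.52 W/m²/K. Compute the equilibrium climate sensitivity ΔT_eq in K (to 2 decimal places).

2.38 K

Net feedback parameter λ = (−3.27) + (+0.23) + (+0.071) + (+0.38) + (+0.0803) + (-0.52) = -3.0287 W/m²/K.
ΔT = −F/λ = −7.2/(-3.0287) = 2.38 K.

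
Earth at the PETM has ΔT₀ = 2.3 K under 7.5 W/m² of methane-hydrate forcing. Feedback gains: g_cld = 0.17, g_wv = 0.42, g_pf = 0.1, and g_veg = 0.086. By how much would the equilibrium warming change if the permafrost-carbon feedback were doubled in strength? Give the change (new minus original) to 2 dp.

8.28 K

Original: g = 0.776, ΔT = 2.3/(1−0.776) = 10.2679 K.
With doubled permafrost-carbon: g' = 0.876, ΔT' = 2.3/(1−0.876) = 18.5484 K.
Change = 18.5484 − 10.2679 = 8.28 K.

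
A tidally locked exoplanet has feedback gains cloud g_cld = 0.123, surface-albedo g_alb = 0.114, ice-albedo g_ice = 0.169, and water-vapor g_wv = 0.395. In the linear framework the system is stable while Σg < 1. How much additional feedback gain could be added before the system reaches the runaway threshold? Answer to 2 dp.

Current total gain = 0.123 + 0.114 + 0.169 + 0.395 = 0.801.
Margin to runaway = 1 − 0.801 = 0.20.

0.20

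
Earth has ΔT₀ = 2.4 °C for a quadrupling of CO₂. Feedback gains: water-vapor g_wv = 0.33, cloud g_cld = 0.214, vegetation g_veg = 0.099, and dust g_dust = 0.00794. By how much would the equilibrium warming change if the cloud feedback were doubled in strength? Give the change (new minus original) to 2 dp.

10.89 °C

Original: g = 0.65094, ΔT = 2.4/(1−0.65094) = 6.8756 °C.
With doubled cloud: g' = 0.86494, ΔT' = 2.4/(1−0.86494) = 17.7699 °C.
Change = 17.7699 − 6.8756 = 10.89 °C.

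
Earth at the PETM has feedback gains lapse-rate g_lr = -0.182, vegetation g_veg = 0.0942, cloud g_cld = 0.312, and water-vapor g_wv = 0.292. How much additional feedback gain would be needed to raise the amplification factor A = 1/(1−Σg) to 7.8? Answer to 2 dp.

0.36

Current total gain = 0.5162.
Target gain for A = 7.8: g* = 1 − 1/7.8 = 0.8718.
Additional gain needed = 0.8718 − 0.5162 = 0.36.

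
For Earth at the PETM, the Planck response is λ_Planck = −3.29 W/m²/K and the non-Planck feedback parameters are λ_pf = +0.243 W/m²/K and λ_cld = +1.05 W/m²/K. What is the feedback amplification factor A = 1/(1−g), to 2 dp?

1.65

Convert to gains: g_pf = 0.243/3.29 = 0.07386; g_cld = 1.05/3.29 = 0.3191.
Total gain g = 0.39296.
A = 1/(1 − 0.39296) = 1.65.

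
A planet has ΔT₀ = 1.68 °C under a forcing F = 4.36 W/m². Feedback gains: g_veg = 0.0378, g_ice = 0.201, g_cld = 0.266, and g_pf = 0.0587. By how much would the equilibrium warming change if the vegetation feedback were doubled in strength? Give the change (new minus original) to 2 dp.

Original: g = 0.5635, ΔT = 1.68/(1−0.5635) = 3.8488 °C.
With doubled vegetation: g' = 0.6013, ΔT' = 1.68/(1−0.6013) = 4.2137 °C.
Change = 4.2137 − 3.8488 = 0.36 °C.

0.36 °C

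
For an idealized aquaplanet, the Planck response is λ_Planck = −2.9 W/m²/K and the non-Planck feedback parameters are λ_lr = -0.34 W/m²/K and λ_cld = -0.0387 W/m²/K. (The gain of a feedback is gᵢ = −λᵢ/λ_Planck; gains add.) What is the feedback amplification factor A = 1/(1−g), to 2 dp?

Convert to gains: g_lr = -0.34/2.9 = -0.1172; g_cld = -0.0387/2.9 = -0.01334.
Total gain g = -0.13054.
A = 1/(1 + 0.13054) = 0.88.

0.88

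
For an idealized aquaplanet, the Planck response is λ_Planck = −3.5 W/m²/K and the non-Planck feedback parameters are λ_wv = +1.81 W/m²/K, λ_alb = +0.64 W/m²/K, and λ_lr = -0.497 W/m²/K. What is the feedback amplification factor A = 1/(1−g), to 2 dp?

2.26

Convert to gains: g_wv = 1.81/3.5 = 0.5171; g_alb = 0.64/3.5 = 0.1829; g_lr = -0.497/3.5 = -0.142.
Total gain g = 0.558.
A = 1/(1 − 0.558) = 2.26.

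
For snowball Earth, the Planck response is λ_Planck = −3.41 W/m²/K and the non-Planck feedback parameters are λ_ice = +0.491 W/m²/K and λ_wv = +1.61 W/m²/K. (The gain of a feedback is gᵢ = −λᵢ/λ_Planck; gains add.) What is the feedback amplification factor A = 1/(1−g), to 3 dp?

Convert to gains: g_ice = 0.491/3.41 = 0.144; g_wv = 1.61/3.41 = 0.4721.
Total gain g = 0.6161.
A = 1/(1 − 0.6161) = 2.605.

2.605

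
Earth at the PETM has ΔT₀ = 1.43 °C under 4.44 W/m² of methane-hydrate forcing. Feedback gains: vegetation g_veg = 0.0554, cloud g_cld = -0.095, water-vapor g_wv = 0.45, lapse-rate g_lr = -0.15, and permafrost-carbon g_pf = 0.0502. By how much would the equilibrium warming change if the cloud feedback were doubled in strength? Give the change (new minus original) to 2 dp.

-0.25 °C

Original: g = 0.3106, ΔT = 1.43/(1−0.3106) = 2.0743 °C.
With doubled cloud: g' = 0.2156, ΔT' = 1.43/(1−0.2156) = 1.8230 °C.
Change = 1.8230 − 2.0743 = -0.25 °C.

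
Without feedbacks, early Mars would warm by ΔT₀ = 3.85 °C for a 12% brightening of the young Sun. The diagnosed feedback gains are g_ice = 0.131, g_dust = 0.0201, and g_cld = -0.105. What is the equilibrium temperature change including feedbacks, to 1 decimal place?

4.0 °C

Total gain g = 0.131 + 0.0201 − 0.105 = 0.0461.
Amplification A = 1/(1 − 0.0461) = 1.048.
ΔT = 3.85 × 1.048 = 4.0 °C.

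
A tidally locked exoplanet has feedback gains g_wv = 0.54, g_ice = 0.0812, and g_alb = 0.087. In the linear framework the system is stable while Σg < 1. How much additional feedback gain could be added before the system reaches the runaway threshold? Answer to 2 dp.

0.29

Current total gain = 0.54 + 0.0812 + 0.087 = 0.7082.
Margin to runaway = 1 − 0.7082 = 0.29.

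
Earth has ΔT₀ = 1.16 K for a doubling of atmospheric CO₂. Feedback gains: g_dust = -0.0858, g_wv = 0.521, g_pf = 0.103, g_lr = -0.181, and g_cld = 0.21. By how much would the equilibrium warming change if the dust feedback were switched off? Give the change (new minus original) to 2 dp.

0.66 K

Original: g = 0.5672, ΔT = 1.16/(1−0.5672) = 2.6802 K.
Without dust: g' = 0.653, ΔT' = 1.16/(1−0.653) = 3.3429 K.
Change = 3.3429 − 2.6802 = 0.66 K.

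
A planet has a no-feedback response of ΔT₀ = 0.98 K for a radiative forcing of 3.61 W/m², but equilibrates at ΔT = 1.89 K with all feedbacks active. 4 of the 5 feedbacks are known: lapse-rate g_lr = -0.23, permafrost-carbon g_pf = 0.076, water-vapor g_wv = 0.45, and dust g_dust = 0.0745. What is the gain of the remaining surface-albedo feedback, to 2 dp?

0.11

Amplification A = ΔT/ΔT₀ = 1.89/0.98 = 1.929.
Total gain g = 1 − 1/A = 1 − 1/1.929 = 0.4816.
Known gains sum to -0.23 + 0.076 + 0.45 + 0.0745 = 0.3705.
g_alb = 0.4816 − 0.3705 = 0.11.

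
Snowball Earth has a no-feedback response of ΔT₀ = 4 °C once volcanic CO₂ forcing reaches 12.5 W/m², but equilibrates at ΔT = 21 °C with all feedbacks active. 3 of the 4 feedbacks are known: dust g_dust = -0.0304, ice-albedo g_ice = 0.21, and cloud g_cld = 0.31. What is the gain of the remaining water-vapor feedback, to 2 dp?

0.32

Amplification A = ΔT/ΔT₀ = 21/4 = 5.25.
Total gain g = 1 − 1/A = 1 − 1/5.25 = 0.8095.
Known gains sum to -0.0304 + 0.21 + 0.31 = 0.4896.
g_wv = 0.8095 − 0.4896 = 0.32.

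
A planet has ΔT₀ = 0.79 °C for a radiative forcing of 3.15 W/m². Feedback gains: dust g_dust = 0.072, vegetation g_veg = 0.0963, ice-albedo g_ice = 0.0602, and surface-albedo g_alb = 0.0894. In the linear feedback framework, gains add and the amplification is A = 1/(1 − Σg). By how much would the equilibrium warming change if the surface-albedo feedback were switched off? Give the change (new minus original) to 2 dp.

-0.13 °C

Original: g = 0.3179, ΔT = 0.79/(1−0.3179) = 1.1582 °C.
Without surface-albedo: g' = 0.2285, ΔT' = 0.79/(1−0.2285) = 1.0240 °C.
Change = 1.0240 − 1.1582 = -0.13 °C.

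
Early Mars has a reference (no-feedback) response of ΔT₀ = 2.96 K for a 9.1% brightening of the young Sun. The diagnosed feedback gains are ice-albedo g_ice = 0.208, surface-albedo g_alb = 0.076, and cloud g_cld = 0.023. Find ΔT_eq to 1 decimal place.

4.3 K

Total gain g = 0.208 + 0.076 + 0.023 = 0.307.
Amplification A = 1/(1 − 0.307) = 1.443.
ΔT = 2.96 × 1.443 = 4.3 K.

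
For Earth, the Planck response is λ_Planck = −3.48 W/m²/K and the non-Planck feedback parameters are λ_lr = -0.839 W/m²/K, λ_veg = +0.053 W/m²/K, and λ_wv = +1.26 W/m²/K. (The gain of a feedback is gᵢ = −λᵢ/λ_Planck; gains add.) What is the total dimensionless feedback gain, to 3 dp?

Convert to gains: g_lr = -0.839/3.48 = -0.2411; g_veg = 0.053/3.48 = 0.01523; g_wv = 1.26/3.48 = 0.3621.
Total gain g = 0.13623.

0.136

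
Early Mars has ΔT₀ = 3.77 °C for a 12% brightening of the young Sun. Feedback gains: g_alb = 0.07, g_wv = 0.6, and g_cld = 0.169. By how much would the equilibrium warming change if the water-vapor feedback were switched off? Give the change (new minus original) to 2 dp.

-18.46 °C

Original: g = 0.839, ΔT = 3.77/(1−0.839) = 23.4161 °C.
Without water-vapor: g' = 0.239, ΔT' = 3.77/(1−0.239) = 4.9540 °C.
Change = 4.9540 − 23.4161 = -18.46 °C.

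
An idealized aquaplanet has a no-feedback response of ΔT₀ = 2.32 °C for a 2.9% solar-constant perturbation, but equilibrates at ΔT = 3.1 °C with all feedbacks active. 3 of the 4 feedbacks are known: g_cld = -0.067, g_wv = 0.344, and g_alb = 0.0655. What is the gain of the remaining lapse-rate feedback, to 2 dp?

Amplification A = ΔT/ΔT₀ = 3.1/2.32 = 1.336.
Total gain g = 1 − 1/A = 1 − 1/1.336 = 0.2515.
Known gains sum to -0.067 + 0.344 + 0.0655 = 0.3425.
g_lr = 0.2515 − 0.3425 = -0.09.

-0.09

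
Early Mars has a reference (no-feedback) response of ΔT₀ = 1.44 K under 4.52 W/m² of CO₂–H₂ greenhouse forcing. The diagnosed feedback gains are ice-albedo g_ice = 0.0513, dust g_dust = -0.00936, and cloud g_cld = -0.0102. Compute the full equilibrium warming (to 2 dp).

1.49 K

Total gain g = 0.0513 − 0.00936 − 0.0102 = 0.03174.
Amplification A = 1/(1 − 0.03174) = 1.033.
ΔT = 1.44 × 1.033 = 1.49 K.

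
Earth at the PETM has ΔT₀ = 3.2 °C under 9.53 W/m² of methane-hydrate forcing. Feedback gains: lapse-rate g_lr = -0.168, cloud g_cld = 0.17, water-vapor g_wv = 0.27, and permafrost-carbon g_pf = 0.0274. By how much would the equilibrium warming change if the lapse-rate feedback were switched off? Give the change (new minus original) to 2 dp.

Original: g = 0.2994, ΔT = 3.2/(1−0.2994) = 4.5675 °C.
Without lapse-rate: g' = 0.4674, ΔT' = 3.2/(1−0.4674) = 6.0083 °C.
Change = 6.0083 − 4.5675 = 1.44 °C.

1.44 °C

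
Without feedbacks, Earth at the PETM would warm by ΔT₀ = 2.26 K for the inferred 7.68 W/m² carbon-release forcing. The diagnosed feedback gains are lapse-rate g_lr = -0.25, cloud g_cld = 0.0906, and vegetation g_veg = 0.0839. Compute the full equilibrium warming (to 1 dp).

Total gain g = -0.25 + 0.0906 + 0.0839 = -0.0755.
Amplification A = 1/(1 + 0.0755) = 0.9298.
ΔT = 2.26 × 0.9298 = 2.1 K.

2.1 K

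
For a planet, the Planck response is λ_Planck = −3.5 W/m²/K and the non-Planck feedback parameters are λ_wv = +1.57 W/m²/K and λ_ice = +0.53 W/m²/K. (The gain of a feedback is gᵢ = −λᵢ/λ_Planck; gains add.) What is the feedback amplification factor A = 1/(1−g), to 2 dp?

2.50

Convert to gains: g_wv = 1.57/3.5 = 0.4486; g_ice = 0.53/3.5 = 0.1514.
Total gain g = 0.6.
A = 1/(1 − 0.6) = 2.50.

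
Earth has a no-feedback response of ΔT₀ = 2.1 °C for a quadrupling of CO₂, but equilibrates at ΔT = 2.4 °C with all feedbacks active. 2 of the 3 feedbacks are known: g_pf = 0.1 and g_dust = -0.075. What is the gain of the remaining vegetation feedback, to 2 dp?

0.10

Amplification A = ΔT/ΔT₀ = 2.4/2.1 = 1.143.
Total gain g = 1 − 1/A = 1 − 1/1.143 = 0.1251.
Known gains sum to 0.1 − 0.075 = 0.025.
g_veg = 0.1251 − 0.025 = 0.10.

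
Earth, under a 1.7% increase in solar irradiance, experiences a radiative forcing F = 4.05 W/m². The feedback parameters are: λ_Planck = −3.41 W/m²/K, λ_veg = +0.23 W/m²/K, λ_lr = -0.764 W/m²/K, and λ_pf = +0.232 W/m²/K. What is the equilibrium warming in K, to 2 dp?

Net feedback parameter λ = (−3.41) + (+0.23) + (-0.764) + (+0.232) = -3.712 W/m²/K.
ΔT = −F/λ = −4.05/(-3.712) = 1.09 K.

1.09 K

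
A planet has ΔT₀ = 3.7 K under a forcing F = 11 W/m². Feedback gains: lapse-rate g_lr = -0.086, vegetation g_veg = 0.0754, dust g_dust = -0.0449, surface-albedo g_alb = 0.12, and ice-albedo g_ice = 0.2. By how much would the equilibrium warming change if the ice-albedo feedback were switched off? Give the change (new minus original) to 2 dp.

-1.08 K

Original: g = 0.2645, ΔT = 3.7/(1−0.2645) = 5.0306 K.
Without ice-albedo: g' = 0.0645, ΔT' = 3.7/(1−0.0645) = 3.9551 K.
Change = 3.9551 − 5.0306 = -1.08 K.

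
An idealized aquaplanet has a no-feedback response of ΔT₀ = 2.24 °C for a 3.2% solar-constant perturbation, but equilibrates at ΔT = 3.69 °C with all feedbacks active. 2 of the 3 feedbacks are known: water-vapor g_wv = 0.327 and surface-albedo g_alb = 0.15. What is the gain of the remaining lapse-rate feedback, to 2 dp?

-0.08

Amplification A = ΔT/ΔT₀ = 3.69/2.24 = 1.647.
Total gain g = 1 − 1/A = 1 − 1/1.647 = 0.3928.
Known gains sum to 0.327 + 0.15 = 0.477.
g_lr = 0.3928 − 0.477 = -0.08.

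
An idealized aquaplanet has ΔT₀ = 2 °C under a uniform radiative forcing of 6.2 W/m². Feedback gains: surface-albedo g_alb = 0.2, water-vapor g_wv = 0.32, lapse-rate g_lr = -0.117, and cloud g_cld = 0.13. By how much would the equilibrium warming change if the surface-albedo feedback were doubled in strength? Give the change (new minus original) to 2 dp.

Original: g = 0.533, ΔT = 2/(1−0.533) = 4.2827 °C.
With doubled surface-albedo: g' = 0.733, ΔT' = 2/(1−0.733) = 7.4906 °C.
Change = 7.4906 − 4.2827 = 3.21 °C.

3.21 °C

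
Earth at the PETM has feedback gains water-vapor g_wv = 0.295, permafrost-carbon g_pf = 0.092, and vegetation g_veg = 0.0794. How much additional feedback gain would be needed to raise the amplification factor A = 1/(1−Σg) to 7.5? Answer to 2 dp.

Current total gain = 0.4664.
Target gain for A = 7.5: g* = 1 − 1/7.5 = 0.8667.
Additional gain needed = 0.8667 − 0.4664 = 0.40.

0.40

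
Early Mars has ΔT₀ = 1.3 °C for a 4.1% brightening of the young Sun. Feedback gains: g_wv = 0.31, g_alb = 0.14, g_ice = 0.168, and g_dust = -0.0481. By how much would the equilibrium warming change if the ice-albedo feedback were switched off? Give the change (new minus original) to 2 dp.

-0.85 °C

Original: g = 0.5699, ΔT = 1.3/(1−0.5699) = 3.0226 °C.
Without ice-albedo: g' = 0.4019, ΔT' = 1.3/(1−0.4019) = 2.1735 °C.
Change = 2.1735 − 3.0226 = -0.85 °C.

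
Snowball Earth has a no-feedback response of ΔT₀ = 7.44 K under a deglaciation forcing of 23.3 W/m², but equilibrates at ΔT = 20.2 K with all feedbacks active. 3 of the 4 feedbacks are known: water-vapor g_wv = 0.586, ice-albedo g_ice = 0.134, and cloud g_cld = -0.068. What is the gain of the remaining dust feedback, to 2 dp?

-0.02

Amplification A = ΔT/ΔT₀ = 20.2/7.44 = 2.715.
Total gain g = 1 − 1/A = 1 − 1/2.715 = 0.6317.
Known gains sum to 0.586 + 0.134 − 0.068 = 0.652.
g_dust = 0.6317 − 0.652 = -0.02.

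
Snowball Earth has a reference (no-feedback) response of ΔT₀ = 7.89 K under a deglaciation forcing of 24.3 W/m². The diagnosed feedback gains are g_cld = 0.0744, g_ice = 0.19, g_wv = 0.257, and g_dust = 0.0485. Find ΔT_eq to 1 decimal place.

Total gain g = 0.0744 + 0.19 + 0.257 + 0.0485 = 0.5699.
Amplification A = 1/(1 − 0.5699) = 2.325.
ΔT = 7.89 × 2.325 = 18.3 K.

18.3 K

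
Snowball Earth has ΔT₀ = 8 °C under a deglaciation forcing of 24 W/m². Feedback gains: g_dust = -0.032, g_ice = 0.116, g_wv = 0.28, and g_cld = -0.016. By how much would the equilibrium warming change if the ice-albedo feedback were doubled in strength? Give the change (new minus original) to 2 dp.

Original: g = 0.348, ΔT = 8/(1−0.348) = 12.2699 °C.
With doubled ice-albedo: g' = 0.464, ΔT' = 8/(1−0.464) = 14.9254 °C.
Change = 14.9254 − 12.2699 = 2.66 °C.

2.66 °C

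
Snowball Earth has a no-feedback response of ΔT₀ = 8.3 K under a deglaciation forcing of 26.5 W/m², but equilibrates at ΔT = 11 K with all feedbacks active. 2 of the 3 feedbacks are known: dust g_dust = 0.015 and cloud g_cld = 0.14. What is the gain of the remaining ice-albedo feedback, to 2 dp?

Amplification A = ΔT/ΔT₀ = 11/8.3 = 1.325.
Total gain g = 1 − 1/A = 1 − 1/1.325 = 0.2453.
Known gains sum to 0.015 + 0.14 = 0.155.
g_ice = 0.2453 − 0.155 = 0.09.

0.09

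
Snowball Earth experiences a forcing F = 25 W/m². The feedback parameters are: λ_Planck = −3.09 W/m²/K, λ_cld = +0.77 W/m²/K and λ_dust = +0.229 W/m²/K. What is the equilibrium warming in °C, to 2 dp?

11.96 °C

Net feedback parameter λ = (−3.09) + (+0.77) + (+0.229) = -2.091 W/m²/K.
ΔT = −F/λ = −25/(-2.091) = 11.96 °C.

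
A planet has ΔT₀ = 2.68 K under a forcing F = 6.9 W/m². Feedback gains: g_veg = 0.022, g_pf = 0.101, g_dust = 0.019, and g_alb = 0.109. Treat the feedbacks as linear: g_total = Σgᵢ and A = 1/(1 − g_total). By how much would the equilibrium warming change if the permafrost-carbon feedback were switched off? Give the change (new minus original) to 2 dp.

-0.43 K

Original: g = 0.251, ΔT = 2.68/(1−0.251) = 3.5781 K.
Without permafrost-carbon: g' = 0.15, ΔT' = 2.68/(1−0.15) = 3.1529 K.
Change = 3.1529 − 3.5781 = -0.43 K.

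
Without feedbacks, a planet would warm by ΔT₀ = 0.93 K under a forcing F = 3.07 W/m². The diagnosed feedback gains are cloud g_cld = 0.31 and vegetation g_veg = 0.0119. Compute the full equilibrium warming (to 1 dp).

1.4 K

Total gain g = 0.31 + 0.0119 = 0.3219.
Amplification A = 1/(1 − 0.3219) = 1.475.
ΔT = 0.93 × 1.475 = 1.4 K.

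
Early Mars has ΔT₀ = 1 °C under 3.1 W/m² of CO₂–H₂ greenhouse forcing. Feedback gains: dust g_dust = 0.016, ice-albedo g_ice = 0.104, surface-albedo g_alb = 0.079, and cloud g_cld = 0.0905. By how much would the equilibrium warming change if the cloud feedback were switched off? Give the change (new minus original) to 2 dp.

-0.16 °C

Original: g = 0.2895, ΔT = 1/(1−0.2895) = 1.4075 °C.
Without cloud: g' = 0.199, ΔT' = 1/(1−0.199) = 1.2484 °C.
Change = 1.2484 − 1.4075 = -0.16 °C.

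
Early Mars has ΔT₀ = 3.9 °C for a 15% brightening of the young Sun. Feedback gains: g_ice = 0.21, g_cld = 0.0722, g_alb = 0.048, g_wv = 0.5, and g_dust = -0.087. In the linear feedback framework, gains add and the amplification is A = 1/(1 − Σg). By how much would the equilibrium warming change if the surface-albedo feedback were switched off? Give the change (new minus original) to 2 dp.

Original: g = 0.7432, ΔT = 3.9/(1−0.7432) = 15.1869 °C.
Without surface-albedo: g' = 0.6952, ΔT' = 3.9/(1−0.6952) = 12.7953 °C.
Change = 12.7953 − 15.1869 = -2.39 °C.

-2.39 °C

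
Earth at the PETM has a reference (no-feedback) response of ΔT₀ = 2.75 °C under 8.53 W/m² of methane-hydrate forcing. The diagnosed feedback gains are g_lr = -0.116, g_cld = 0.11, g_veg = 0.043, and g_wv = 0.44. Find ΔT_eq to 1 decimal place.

Total gain g = -0.116 + 0.11 + 0.043 + 0.44 = 0.477.
Amplification A = 1/(1 − 0.477) = 1.912.
ΔT = 2.75 × 1.912 = 5.3 °C.

5.3 °C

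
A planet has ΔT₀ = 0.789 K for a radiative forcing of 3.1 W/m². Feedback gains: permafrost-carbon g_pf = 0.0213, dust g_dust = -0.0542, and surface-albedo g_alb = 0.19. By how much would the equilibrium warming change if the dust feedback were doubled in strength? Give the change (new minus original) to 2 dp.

-0.06 K

Original: g = 0.1571, ΔT = 0.789/(1−0.1571) = 0.9361 K.
With doubled dust: g' = 0.1029, ΔT' = 0.789/(1−0.1029) = 0.8795 K.
Change = 0.8795 − 0.9361 = -0.06 K.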